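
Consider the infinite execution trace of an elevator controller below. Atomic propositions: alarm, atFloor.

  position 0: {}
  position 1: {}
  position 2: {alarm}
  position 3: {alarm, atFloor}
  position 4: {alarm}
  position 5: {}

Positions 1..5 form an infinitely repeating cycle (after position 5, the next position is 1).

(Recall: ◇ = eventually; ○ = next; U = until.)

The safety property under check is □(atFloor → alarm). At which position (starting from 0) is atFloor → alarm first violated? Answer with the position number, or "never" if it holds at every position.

never

atFloor → alarm holds at every position 0..5, and those are all the positions the trace ever visits, so the invariant □(atFloor → alarm) is never violated.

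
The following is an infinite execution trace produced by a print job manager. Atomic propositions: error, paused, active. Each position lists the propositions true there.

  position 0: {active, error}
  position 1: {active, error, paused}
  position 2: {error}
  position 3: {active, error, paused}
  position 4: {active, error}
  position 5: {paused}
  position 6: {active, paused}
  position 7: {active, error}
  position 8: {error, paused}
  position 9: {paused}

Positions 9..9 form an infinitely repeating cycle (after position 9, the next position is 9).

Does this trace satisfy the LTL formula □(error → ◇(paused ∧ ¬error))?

Yes

error → ◇(paused ∧ ¬error) holds at every position 0..9, and those are all positions ever visited, so □(error → ◇(paused ∧ ¬error)) holds.
Positions where error holds: 0, 1, 2, 3, 4, 7, 8.
Check ◇(paused ∧ ¬error) at each: 0→ok, 1→ok, 2→ok, 3→ok, 4→ok, 7→ok, 8→ok.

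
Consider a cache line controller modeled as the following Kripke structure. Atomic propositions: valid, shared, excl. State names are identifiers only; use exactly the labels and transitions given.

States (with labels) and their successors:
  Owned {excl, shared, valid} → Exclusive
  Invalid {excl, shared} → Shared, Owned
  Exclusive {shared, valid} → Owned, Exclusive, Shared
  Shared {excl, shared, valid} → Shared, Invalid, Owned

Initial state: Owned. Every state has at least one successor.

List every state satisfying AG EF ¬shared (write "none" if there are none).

none

States satisfying EF ¬shared: ∅.
States satisfying AG EF ¬shared: ∅.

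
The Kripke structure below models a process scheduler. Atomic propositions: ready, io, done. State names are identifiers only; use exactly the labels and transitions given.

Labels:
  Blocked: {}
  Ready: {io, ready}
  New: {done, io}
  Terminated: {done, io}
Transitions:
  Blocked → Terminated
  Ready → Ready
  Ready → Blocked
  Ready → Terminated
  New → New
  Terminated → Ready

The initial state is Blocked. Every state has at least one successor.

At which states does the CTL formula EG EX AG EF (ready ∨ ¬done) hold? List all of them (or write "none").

{Blocked, Ready, Terminated}

States satisfying EX AG EF (ready ∨ ¬done): {Blocked, Ready, Terminated}.
States satisfying EG EX AG EF (ready ∨ ¬done): {Blocked, Ready, Terminated}.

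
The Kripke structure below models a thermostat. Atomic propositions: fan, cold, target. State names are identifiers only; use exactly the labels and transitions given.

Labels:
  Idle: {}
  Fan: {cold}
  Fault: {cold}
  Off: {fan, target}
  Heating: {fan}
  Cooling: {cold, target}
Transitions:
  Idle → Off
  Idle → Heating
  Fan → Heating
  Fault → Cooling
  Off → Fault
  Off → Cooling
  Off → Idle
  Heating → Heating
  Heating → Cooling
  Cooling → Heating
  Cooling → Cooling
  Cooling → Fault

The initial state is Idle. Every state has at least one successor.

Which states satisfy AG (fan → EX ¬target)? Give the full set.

{Idle, Fan, Fault, Off, Heating, Cooling}

States satisfying fan → EX ¬target: {Idle, Fan, Fault, Off, Heating, Cooling}.
States satisfying AG (fan → EX ¬target): {Idle, Fan, Fault, Off, Heating, Cooling}.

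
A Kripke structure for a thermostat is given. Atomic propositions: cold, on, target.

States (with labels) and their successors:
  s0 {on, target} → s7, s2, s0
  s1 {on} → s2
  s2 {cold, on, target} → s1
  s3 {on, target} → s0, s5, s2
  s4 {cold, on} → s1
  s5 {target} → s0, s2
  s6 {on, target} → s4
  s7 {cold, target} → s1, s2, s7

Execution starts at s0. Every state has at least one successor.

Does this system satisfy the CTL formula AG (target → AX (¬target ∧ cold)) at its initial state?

States satisfying target → AX (¬target ∧ cold): {s1, s4, s6}.
States satisfying AG (target → AX (¬target ∧ cold)): ∅.
s0 is reachable from s0 and violates target → AX (¬target ∧ cold), so AG fails at s0.
s0 ∉ Sat(AG (target → AX (¬target ∧ cold))).

Violated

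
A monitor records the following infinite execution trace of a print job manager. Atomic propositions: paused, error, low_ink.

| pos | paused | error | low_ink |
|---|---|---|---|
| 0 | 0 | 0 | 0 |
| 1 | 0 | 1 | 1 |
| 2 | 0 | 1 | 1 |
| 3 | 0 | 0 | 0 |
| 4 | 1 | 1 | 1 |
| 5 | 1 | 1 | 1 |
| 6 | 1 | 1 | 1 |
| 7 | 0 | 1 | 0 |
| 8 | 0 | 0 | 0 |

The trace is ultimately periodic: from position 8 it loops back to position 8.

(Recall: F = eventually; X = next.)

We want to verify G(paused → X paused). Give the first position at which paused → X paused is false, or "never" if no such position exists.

6

Check paused → X paused at each position in order: 0 ✓, 1 ✓, 2 ✓, 3 ✓, 4 ✓, 5 ✓.
At position 6 the labels are {error, low_ink, paused} and the next position 7 has {error}, so paused → X paused is false there. This is the first violation.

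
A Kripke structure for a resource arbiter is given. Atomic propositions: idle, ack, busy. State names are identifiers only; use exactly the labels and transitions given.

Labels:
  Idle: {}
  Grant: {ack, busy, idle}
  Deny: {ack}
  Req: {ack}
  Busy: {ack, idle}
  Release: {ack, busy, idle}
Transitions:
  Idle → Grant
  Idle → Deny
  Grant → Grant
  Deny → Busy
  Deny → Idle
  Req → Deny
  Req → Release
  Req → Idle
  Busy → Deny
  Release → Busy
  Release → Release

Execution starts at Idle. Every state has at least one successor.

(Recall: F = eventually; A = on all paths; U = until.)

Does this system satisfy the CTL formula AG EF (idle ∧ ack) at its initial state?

States satisfying EF (idle ∧ ack): {Idle, Grant, Deny, Req, Busy, Release}.
States satisfying AG EF (idle ∧ ack): {Idle, Grant, Deny, Req, Busy, Release}.
Every state reachable from Idle satisfies EF (idle ∧ ack).
Idle ∈ Sat(AG EF (idle ∧ ack)).

Yes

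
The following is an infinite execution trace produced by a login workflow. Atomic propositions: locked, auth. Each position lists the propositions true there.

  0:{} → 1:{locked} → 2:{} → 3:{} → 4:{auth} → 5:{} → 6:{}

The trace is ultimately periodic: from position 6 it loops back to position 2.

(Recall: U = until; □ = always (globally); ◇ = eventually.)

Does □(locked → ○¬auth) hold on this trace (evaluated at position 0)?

locked → ○¬auth holds at every position 0..6, and those are all positions ever visited, so □(locked → ○¬auth) holds.
Positions where locked holds: 1.
Check ○¬auth at each: 1→ok.

Yes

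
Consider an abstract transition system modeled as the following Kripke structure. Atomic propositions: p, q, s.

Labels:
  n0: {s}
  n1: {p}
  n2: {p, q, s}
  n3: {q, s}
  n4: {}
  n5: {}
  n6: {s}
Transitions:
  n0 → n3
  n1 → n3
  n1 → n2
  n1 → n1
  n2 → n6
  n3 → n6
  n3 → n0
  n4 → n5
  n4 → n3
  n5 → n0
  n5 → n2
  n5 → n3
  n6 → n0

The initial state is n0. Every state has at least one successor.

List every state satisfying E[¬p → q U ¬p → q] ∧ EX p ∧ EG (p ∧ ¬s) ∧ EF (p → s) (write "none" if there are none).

{n1}

States satisfying ¬p → q: {n1, n2, n3}.
States satisfying E[¬p → q U ¬p → q]: {n1, n2, n3}.
States satisfying p: {n1, n2}.
States satisfying EX p: {n1, n5}.
States satisfying E[¬p → q U ¬p → q] ∧ EX p: {n1}.
States satisfying p ∧ ¬s: {n1}.
States satisfying EG (p ∧ ¬s): {n1}.
States satisfying p → s: {n0, n2, n3, n4, n5, n6}.
States satisfying EF (p → s): {n0, n1, n2, n3, n4, n5, n6}.
States satisfying EG (p ∧ ¬s) ∧ EF (p → s): {n1}.
States satisfying E[¬p → q U ¬p → q] ∧ EX p ∧ EG (p ∧ ¬s) ∧ EF (p → s): {n1}.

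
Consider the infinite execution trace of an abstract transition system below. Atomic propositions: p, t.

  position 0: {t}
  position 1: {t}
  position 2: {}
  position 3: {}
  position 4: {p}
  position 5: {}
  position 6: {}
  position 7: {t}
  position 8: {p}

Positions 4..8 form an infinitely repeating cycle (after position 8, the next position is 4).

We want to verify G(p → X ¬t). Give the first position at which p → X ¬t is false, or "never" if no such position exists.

p → X ¬t holds at every position 0..8, and those are all the positions the trace ever visits, so the invariant G(p → X ¬t) is never violated.

never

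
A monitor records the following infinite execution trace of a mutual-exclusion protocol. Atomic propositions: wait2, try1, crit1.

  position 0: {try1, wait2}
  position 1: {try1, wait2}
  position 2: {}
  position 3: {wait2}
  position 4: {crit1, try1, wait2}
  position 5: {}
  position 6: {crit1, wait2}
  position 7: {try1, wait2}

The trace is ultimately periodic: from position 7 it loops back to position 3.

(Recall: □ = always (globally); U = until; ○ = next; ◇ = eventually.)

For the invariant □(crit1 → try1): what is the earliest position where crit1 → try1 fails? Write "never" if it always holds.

6

Check crit1 → try1 at each position in order: 0 ✓, 1 ✓, 2 ✓, 3 ✓, 4 ✓, 5 ✓.
At position 6 the labels are {crit1, wait2}, so crit1 → try1 is false there. This is the first violation.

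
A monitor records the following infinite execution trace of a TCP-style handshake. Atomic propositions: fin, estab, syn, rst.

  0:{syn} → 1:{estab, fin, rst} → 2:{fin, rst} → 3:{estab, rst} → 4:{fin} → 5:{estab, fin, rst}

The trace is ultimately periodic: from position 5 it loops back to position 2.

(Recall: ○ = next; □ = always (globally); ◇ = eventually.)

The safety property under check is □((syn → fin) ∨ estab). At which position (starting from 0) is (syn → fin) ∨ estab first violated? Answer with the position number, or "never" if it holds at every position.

At position 0 the labels are {syn}, so (syn → fin) ∨ estab is false there. This is the first violation.

0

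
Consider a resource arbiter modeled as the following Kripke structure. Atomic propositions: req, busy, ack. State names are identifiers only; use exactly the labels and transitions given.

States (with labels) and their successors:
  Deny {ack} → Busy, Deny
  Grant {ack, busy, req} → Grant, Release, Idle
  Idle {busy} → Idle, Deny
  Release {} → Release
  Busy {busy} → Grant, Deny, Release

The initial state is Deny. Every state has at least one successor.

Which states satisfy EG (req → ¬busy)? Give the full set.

{Deny, Idle, Release, Busy}

States satisfying req → ¬busy: {Deny, Idle, Release, Busy}.
States satisfying EG (req → ¬busy): {Deny, Idle, Release, Busy}.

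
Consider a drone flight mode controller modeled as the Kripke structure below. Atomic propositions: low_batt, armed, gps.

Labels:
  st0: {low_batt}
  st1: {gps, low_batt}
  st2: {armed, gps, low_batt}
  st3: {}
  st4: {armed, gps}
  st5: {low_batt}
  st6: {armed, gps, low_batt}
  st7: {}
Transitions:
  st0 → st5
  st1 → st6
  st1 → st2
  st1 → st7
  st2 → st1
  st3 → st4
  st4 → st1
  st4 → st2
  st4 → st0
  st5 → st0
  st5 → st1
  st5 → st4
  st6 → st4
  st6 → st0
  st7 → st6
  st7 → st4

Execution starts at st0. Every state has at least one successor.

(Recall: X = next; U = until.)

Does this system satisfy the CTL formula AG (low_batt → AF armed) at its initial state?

States satisfying low_batt → AF armed: {st1, st2, st3, st4, st6, st7}.
States satisfying AG (low_batt → AF armed): ∅.
st0 is reachable from st0 and violates low_batt → AF armed, so AG fails at st0.
st0 ∉ Sat(AG (low_batt → AF armed)).

Does not hold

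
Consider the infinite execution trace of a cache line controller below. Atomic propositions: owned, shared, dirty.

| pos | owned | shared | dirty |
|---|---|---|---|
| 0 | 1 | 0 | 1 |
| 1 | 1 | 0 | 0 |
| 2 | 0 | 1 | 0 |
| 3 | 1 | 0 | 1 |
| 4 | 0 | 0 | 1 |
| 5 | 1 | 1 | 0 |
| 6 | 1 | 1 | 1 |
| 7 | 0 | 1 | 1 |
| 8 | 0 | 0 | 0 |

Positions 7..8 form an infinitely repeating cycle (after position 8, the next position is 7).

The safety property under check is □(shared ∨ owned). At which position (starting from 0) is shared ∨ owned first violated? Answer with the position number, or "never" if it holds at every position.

4

Check shared ∨ owned at each position in order: 0 ✓, 1 ✓, 2 ✓, 3 ✓.
At position 4 the labels are {dirty}, so shared ∨ owned is false there. This is the first violation.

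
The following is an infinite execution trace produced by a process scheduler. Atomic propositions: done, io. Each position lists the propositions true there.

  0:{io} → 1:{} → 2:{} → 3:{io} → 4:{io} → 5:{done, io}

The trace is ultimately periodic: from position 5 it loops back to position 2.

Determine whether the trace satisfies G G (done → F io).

G (done → F io) holds at every position 0..5, and those are all positions ever visited, so G G (done → F io) holds.

Holds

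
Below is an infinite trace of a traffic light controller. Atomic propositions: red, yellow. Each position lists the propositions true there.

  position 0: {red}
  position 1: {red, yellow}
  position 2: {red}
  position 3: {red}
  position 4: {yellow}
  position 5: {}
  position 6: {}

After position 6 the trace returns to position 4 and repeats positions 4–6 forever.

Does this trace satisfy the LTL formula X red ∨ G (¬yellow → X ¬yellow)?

The position after 0 is 1; red is true there.
¬yellow → X ¬yellow must hold at every position from 0 onward. It fails at position 0, so G (¬yellow → X ¬yellow) is false.
Positions where ¬yellow holds: 0, 2, 3, 5, 6.
Check X ¬yellow at each: 0→fails, 2→ok, 3→fails, 5→ok, 6→fails.
At position 0: X red is true; G (¬yellow → X ¬yellow) is false; so X red ∨ G (¬yellow → X ¬yellow) is true.

Holds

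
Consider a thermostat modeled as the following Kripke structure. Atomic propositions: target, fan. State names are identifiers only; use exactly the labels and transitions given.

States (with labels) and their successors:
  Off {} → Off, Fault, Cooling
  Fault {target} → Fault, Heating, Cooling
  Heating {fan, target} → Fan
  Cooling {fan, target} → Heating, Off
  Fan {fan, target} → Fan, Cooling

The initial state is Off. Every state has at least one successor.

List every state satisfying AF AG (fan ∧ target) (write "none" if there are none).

States satisfying AG (fan ∧ target): ∅.
States satisfying AF AG (fan ∧ target): ∅.

none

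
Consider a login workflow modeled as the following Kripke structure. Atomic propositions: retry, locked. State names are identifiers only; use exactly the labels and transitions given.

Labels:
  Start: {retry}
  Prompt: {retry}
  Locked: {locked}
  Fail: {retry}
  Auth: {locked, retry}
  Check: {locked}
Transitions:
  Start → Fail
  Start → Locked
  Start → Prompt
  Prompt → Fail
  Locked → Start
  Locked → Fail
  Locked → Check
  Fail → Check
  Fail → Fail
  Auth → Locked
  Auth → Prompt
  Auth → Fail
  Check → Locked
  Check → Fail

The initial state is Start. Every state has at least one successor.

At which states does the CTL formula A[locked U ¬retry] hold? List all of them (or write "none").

States satisfying locked: {Locked, Auth, Check}.
States satisfying ¬retry: {Locked, Check}.
States satisfying A[locked U ¬retry]: {Locked, Check}.

{Locked, Check}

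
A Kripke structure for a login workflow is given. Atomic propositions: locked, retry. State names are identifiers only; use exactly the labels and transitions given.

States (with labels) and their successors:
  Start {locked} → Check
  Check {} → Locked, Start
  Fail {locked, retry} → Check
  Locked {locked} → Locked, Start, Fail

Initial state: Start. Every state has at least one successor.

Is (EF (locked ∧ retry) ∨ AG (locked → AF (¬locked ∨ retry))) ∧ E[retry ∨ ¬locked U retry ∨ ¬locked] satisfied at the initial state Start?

No

States satisfying locked ∧ retry: {Fail}.
States satisfying EF (locked ∧ retry): {Start, Check, Fail, Locked}.
States satisfying locked → AF (¬locked ∨ retry): {Start, Check, Fail}.
States satisfying AG (locked → AF (¬locked ∨ retry)): ∅.
States satisfying retry ∨ ¬locked: {Check, Fail}.
States satisfying E[retry ∨ ¬locked U retry ∨ ¬locked]: {Check, Fail}.
States satisfying (EF (locked ∧ retry) ∨ AG (locked → AF (¬locked ∨ retry))) ∧ E[retry ∨ ¬locked U retry ∨ ¬locked]: {Check, Fail}.
Start ∉ Sat((EF (locked ∧ retry) ∨ AG (locked → AF (¬locked ∨ retry))) ∧ E[retry ∨ ¬locked U retry ∨ ¬locked]).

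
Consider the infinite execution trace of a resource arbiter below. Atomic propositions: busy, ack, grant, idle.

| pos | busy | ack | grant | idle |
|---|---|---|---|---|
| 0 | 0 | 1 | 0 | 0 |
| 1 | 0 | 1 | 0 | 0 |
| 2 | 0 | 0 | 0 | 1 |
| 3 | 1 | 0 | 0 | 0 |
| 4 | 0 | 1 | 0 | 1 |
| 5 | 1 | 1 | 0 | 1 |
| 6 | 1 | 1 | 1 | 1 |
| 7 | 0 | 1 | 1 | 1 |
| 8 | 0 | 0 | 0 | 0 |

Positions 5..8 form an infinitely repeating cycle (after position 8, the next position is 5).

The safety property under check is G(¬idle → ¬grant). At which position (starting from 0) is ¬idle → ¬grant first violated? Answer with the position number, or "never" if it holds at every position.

never

¬idle → ¬grant holds at every position 0..8, and those are all the positions the trace ever visits, so the invariant G(¬idle → ¬grant) is never violated.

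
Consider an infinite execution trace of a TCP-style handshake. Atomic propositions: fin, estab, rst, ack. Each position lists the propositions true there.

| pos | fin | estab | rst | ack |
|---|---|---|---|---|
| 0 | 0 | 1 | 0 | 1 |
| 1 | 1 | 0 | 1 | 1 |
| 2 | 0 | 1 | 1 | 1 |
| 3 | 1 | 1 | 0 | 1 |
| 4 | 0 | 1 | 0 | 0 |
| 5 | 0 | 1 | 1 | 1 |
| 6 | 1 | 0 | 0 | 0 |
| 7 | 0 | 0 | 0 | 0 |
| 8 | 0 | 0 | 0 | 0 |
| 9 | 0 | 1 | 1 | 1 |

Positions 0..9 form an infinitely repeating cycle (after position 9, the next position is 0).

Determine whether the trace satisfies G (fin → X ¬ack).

Does not hold

fin → X ¬ack must hold at every position from 0 onward. It fails at position 1, so G (fin → X ¬ack) is false.
Positions where fin holds: 1, 3, 6.
Check X ¬ack at each: 1→fails, 3→ok, 6→ok.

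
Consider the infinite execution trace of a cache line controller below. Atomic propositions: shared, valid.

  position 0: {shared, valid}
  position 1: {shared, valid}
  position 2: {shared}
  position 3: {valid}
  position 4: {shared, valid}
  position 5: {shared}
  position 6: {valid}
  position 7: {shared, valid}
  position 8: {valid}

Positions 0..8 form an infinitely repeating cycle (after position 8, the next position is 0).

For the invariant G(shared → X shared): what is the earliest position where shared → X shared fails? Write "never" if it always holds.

2

Check shared → X shared at each position in order: 0 ✓, 1 ✓.
At position 2 the labels are {shared} and the next position 3 has {valid}, so shared → X shared is false there. This is the first violation.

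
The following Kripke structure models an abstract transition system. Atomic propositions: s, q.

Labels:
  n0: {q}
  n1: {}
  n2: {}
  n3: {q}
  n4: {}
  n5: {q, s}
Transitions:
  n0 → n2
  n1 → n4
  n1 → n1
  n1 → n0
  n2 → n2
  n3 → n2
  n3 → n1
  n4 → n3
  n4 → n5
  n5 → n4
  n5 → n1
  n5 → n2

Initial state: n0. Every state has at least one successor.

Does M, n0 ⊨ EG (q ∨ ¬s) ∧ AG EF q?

No

States satisfying q ∨ ¬s: {n0, n1, n2, n3, n4, n5}.
States satisfying EG (q ∨ ¬s): {n0, n1, n2, n3, n4, n5}.
States satisfying EF q: {n0, n1, n3, n4, n5}.
States satisfying AG EF q: ∅.
States satisfying EG (q ∨ ¬s) ∧ AG EF q: ∅.
n0 ∉ Sat(EG (q ∨ ¬s) ∧ AG EF q).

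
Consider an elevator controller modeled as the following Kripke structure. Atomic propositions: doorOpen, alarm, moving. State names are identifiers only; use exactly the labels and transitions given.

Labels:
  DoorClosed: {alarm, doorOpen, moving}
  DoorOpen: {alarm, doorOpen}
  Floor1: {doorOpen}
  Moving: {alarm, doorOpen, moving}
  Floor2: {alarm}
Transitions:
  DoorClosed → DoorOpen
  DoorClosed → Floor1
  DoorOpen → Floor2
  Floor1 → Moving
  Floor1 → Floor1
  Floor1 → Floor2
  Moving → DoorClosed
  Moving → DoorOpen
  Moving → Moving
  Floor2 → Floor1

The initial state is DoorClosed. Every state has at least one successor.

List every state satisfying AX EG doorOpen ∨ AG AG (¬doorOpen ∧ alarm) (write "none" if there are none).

States satisfying EG doorOpen: {DoorClosed, Floor1, Moving}.
States satisfying AX EG doorOpen: {Floor2}.
States satisfying AG (¬doorOpen ∧ alarm): ∅.
States satisfying AG AG (¬doorOpen ∧ alarm): ∅.
States satisfying AX EG doorOpen ∨ AG AG (¬doorOpen ∧ alarm): {Floor2}.

{Floor2}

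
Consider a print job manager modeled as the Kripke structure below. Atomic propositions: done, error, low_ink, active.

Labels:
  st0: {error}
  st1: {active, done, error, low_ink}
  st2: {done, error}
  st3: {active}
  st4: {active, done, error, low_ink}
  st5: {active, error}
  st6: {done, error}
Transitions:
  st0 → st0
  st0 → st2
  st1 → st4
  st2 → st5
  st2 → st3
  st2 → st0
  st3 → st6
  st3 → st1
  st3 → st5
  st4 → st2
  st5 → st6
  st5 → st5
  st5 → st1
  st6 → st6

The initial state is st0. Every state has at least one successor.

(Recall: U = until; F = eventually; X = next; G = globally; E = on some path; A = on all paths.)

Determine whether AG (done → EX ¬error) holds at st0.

No

States satisfying done → EX ¬error: {st0, st2, st3, st5}.
States satisfying AG (done → EX ¬error): ∅.
st1 is reachable from st0 and violates done → EX ¬error, so AG fails at st0.
st0 ∉ Sat(AG (done → EX ¬error)).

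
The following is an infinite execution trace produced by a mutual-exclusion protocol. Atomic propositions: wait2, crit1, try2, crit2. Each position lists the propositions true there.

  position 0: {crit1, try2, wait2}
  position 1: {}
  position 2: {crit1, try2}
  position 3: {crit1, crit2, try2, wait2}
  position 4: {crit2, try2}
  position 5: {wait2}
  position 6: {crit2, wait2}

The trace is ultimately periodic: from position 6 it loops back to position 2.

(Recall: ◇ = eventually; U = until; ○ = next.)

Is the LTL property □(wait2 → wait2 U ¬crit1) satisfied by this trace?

wait2 → wait2 U ¬crit1 holds at every position 0..6, and those are all positions ever visited, so □(wait2 → wait2 U ¬crit1) holds.
Positions where wait2 holds: 0, 3, 5, 6.
Check wait2 U ¬crit1 at each: 0→ok, 3→ok, 5→ok, 6→ok.

Holds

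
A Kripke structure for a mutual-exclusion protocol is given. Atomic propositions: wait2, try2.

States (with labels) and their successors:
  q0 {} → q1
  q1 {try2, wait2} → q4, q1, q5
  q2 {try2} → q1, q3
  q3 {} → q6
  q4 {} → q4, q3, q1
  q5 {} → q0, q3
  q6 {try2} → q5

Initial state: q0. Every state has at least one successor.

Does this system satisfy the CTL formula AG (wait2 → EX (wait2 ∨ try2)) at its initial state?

States satisfying wait2 → EX (wait2 ∨ try2): {q0, q1, q2, q3, q4, q5, q6}.
States satisfying AG (wait2 → EX (wait2 ∨ try2)): {q0, q1, q2, q3, q4, q5, q6}.
Every state reachable from q0 satisfies wait2 → EX (wait2 ∨ try2).
q0 ∈ Sat(AG (wait2 → EX (wait2 ∨ try2))).

Holds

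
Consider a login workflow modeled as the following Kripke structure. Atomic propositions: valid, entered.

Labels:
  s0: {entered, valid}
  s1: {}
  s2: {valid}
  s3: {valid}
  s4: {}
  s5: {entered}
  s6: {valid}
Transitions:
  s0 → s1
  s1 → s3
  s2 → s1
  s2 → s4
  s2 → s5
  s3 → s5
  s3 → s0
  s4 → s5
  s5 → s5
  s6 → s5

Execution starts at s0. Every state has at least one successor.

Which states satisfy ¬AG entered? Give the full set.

{s0, s1, s2, s3, s4, s6}

States satisfying entered: {s0, s5}.
States satisfying AG entered: {s5}.
States satisfying ¬AG entered: {s0, s1, s2, s3, s4, s6}.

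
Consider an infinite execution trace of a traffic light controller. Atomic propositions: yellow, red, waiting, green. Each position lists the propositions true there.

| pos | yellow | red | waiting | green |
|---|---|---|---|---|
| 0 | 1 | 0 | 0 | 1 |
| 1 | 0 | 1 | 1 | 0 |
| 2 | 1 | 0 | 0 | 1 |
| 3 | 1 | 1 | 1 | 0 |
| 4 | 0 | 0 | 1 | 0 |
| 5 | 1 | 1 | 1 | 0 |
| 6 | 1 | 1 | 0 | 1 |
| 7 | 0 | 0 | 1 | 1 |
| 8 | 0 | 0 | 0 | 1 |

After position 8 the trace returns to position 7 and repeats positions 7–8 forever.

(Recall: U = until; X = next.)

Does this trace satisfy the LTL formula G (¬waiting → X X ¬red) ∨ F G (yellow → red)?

¬waiting → X X ¬red holds at every position 0..8, and those are all positions ever visited, so G (¬waiting → X X ¬red) holds.
Positions where ¬waiting holds: 0, 2, 6, 8.
Check X X ¬red at each: 0→ok, 2→ok, 6→ok, 8→ok.
G (yellow → red) holds at position 3, which is reachable from 0, so F G (yellow → red) holds.
At position 0: G (¬waiting → X X ¬red) is true; F G (yellow → red) is true; so G (¬waiting → X X ¬red) ∨ F G (yellow → red) is true.

Holds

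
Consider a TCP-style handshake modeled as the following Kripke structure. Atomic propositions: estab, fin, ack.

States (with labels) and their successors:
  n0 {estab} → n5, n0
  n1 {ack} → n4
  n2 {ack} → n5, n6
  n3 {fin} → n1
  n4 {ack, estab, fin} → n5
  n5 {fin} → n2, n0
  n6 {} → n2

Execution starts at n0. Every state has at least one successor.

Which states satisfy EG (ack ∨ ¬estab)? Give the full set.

States satisfying ack ∨ ¬estab: {n1, n2, n3, n4, n5, n6}.
States satisfying EG (ack ∨ ¬estab): {n1, n2, n3, n4, n5, n6}.

{n1, n2, n3, n4, n5, n6}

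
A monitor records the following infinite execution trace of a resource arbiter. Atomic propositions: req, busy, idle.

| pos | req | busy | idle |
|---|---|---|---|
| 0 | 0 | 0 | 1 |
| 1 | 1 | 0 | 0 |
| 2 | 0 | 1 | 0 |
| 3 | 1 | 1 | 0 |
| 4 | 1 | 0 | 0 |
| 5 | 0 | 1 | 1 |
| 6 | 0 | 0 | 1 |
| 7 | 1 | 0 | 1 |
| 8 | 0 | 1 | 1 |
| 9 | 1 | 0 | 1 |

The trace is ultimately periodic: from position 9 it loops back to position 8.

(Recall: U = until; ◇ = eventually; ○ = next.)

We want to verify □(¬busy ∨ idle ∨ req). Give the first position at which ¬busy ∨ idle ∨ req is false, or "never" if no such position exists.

2

Check ¬busy ∨ idle ∨ req at each position in order: 0 ✓, 1 ✓.
At position 2 the labels are {busy}, so ¬busy ∨ idle ∨ req is false there. This is the first violation.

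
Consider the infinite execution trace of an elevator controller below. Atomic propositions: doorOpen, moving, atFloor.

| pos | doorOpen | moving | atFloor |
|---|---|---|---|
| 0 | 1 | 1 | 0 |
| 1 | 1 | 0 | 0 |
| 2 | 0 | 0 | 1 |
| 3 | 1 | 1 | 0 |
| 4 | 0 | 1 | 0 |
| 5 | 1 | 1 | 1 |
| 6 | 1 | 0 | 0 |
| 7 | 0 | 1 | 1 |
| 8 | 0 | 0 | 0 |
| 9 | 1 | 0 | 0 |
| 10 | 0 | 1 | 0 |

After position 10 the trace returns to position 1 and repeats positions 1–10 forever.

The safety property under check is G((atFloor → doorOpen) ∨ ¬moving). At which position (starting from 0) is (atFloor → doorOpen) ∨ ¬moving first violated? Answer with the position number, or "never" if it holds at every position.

7

Check (atFloor → doorOpen) ∨ ¬moving at each position in order: 0 ✓, 1 ✓, 2 ✓, 3 ✓, 4 ✓, 5 ✓, 6 ✓.
At position 7 the labels are {atFloor, moving}, so (atFloor → doorOpen) ∨ ¬moving is false there. This is the first violation.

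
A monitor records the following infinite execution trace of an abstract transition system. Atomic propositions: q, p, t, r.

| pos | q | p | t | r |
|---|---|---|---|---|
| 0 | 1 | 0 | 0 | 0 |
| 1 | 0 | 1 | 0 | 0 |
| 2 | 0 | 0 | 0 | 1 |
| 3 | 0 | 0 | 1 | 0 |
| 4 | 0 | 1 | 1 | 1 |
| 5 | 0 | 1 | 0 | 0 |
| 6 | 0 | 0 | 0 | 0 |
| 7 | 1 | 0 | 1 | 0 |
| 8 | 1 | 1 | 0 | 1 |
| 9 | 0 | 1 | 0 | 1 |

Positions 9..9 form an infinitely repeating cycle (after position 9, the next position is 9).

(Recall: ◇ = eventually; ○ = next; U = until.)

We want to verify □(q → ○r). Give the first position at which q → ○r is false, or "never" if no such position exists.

At position 0 the labels are {q} and the next position 1 has {p}, so q → ○r is false there. This is the first violation.

0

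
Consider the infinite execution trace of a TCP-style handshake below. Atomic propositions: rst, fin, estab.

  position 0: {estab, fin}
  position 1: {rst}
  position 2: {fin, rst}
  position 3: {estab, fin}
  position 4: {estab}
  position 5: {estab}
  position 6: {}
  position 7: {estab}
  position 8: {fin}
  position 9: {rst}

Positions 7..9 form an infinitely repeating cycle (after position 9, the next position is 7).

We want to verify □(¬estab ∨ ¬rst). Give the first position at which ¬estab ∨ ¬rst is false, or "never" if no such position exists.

¬estab ∨ ¬rst holds at every position 0..9, and those are all the positions the trace ever visits, so the invariant □(¬estab ∨ ¬rst) is never violated.

never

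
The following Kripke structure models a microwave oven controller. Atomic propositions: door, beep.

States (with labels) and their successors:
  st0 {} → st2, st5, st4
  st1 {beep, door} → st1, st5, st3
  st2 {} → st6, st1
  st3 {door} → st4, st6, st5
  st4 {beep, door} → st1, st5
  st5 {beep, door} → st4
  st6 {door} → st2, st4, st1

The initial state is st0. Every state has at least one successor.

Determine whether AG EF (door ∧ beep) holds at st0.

Holds

States satisfying EF (door ∧ beep): {st0, st1, st2, st3, st4, st5, st6}.
States satisfying AG EF (door ∧ beep): {st0, st1, st2, st3, st4, st5, st6}.
Every state reachable from st0 satisfies EF (door ∧ beep).
st0 ∈ Sat(AG EF (door ∧ beep)).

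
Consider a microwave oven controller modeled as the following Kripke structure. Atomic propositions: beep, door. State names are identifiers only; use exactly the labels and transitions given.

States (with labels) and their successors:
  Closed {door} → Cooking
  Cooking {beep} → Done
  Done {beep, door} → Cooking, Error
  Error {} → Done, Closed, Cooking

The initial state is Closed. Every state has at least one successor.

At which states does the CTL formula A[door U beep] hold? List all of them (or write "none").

States satisfying door: {Closed, Done}.
States satisfying beep: {Cooking, Done}.
States satisfying A[door U beep]: {Closed, Cooking, Done}.

{Closed, Cooking, Done}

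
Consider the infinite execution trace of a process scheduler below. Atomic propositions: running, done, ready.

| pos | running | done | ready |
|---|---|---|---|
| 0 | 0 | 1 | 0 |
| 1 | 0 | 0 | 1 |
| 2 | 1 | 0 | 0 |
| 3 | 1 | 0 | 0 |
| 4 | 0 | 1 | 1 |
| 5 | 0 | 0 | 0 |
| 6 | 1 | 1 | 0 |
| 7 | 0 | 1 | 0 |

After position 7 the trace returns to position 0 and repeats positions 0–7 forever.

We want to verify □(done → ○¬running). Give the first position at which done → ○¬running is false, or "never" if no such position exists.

never

done → ○¬running holds at every position 0..7, and those are all the positions the trace ever visits, so the invariant □(done → ○¬running) is never violated.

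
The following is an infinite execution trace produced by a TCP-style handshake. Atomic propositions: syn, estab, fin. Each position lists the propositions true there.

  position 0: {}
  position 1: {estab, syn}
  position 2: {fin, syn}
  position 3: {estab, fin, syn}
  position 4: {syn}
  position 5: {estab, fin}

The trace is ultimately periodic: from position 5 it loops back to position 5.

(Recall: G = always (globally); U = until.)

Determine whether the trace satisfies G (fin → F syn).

No

fin → F syn must hold at every position from 0 onward. It fails at position 5, so G (fin → F syn) is false.
Positions where fin holds: 2, 3, 5.
Check F syn at each: 2→ok, 3→ok, 5→fails.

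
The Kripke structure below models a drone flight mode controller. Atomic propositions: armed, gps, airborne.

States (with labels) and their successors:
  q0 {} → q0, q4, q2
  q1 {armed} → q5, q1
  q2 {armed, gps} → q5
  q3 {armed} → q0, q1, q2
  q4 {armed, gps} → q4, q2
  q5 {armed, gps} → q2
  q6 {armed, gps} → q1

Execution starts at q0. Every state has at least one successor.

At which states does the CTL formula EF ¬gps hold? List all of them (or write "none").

States satisfying ¬gps: {q0, q1, q3}.
States satisfying EF ¬gps: {q0, q1, q3, q6}.

{q0, q1, q3, q6}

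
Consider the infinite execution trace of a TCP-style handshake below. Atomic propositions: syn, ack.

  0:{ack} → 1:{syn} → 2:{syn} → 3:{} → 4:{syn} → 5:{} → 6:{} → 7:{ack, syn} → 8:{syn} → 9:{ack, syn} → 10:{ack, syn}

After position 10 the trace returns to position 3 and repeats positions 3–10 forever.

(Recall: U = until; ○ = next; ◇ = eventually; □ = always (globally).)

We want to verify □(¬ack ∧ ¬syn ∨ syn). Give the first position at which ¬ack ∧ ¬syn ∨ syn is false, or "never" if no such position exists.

0

At position 0 the labels are {ack}, so ¬ack ∧ ¬syn ∨ syn is false there. This is the first violation.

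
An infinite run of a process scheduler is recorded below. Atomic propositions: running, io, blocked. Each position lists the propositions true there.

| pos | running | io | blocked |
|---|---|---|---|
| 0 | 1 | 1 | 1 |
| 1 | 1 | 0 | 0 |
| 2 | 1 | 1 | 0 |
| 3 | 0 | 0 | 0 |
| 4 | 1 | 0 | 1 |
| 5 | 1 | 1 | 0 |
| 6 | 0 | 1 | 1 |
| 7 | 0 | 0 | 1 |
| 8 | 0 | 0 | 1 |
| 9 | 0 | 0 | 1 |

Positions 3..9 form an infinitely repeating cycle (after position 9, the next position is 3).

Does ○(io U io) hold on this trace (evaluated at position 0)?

Does not hold

The position after 0 is 1; io U io is false there.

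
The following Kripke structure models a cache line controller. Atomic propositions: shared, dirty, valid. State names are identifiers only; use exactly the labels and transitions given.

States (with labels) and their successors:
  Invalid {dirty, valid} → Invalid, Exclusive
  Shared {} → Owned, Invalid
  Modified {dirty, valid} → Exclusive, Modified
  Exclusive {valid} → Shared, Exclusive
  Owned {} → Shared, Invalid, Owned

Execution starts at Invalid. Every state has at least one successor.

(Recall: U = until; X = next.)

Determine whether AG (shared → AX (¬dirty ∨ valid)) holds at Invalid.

Holds

States satisfying shared → AX (¬dirty ∨ valid): {Invalid, Shared, Modified, Exclusive, Owned}.
States satisfying AG (shared → AX (¬dirty ∨ valid)): {Invalid, Shared, Modified, Exclusive, Owned}.
Every state reachable from Invalid satisfies shared → AX (¬dirty ∨ valid).
Invalid ∈ Sat(AG (shared → AX (¬dirty ∨ valid))).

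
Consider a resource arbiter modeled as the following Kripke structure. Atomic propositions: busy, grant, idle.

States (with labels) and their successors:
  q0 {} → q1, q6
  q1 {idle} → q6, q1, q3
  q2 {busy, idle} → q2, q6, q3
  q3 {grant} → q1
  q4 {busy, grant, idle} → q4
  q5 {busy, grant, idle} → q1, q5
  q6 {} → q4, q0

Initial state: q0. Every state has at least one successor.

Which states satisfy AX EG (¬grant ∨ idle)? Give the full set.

{q0, q3, q4, q5, q6}

States satisfying EG (¬grant ∨ idle): {q0, q1, q2, q4, q5, q6}.
States satisfying AX EG (¬grant ∨ idle): {q0, q3, q4, q5, q6}.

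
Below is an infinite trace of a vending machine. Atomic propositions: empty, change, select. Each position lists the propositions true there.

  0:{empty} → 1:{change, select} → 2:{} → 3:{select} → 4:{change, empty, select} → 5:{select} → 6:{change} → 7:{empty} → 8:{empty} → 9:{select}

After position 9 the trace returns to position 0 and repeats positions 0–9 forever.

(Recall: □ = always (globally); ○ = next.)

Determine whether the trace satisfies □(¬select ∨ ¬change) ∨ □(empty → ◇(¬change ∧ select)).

Yes

¬select ∨ ¬change must hold at every position from 0 onward. It fails at position 1, so □(¬select ∨ ¬change) is false.
empty → ◇(¬change ∧ select) holds at every position 0..9, and those are all positions ever visited, so □(empty → ◇(¬change ∧ select)) holds.
Positions where empty holds: 0, 4, 7, 8.
Check ◇(¬change ∧ select) at each: 0→ok, 4→ok, 7→ok, 8→ok.
At position 0: □(¬select ∨ ¬change) is false; □(empty → ◇(¬change ∧ select)) is true; so □(¬select ∨ ¬change) ∨ □(empty → ◇(¬change ∧ select)) is true.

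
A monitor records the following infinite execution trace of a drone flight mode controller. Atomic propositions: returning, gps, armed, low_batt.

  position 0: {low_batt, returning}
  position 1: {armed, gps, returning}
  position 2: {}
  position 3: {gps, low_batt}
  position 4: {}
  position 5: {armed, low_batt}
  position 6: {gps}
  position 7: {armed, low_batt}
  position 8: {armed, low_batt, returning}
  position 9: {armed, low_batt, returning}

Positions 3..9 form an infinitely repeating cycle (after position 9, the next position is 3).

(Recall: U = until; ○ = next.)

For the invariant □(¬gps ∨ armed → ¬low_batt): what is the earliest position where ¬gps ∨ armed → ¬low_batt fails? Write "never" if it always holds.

0

At position 0 the labels are {low_batt, returning}, so ¬gps ∨ armed → ¬low_batt is false there. This is the first violation.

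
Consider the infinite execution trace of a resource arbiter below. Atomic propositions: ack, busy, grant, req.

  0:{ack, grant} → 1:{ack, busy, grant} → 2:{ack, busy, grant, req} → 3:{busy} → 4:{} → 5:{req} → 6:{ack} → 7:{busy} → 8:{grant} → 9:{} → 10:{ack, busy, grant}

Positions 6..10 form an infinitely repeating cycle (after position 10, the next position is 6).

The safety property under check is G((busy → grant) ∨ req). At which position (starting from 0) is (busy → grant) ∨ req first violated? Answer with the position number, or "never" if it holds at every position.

Check (busy → grant) ∨ req at each position in order: 0 ✓, 1 ✓, 2 ✓.
At position 3 the labels are {busy}, so (busy → grant) ∨ req is false there. This is the first violation.

3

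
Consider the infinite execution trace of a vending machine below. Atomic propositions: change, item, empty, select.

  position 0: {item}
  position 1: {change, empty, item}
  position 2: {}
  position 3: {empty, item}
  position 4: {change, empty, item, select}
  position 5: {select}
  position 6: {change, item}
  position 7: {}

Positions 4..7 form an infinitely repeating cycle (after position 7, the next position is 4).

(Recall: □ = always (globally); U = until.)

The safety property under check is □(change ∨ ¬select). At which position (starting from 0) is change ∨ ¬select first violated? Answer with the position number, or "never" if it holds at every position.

5

Check change ∨ ¬select at each position in order: 0 ✓, 1 ✓, 2 ✓, 3 ✓, 4 ✓.
At position 5 the labels are {select}, so change ∨ ¬select is false there. This is the first violation.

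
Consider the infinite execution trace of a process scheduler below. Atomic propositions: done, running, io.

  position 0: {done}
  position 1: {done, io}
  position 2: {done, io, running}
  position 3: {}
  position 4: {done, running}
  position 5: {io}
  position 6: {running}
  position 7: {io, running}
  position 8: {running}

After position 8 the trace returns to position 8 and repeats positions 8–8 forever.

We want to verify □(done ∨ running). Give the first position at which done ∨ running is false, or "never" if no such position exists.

3

Check done ∨ running at each position in order: 0 ✓, 1 ✓, 2 ✓.
At position 3 the labels are {}, so done ∨ running is false there. This is the first violation.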